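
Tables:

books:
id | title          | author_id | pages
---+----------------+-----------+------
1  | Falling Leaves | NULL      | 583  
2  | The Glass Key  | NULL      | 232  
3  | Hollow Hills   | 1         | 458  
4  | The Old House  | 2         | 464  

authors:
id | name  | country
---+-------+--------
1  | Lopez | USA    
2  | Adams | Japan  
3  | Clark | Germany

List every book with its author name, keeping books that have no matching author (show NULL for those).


LEFT JOIN keeps every row from books (the left table); where author_id has no match in authors, the author columns become NULL. Walk through each book:
  - book 1 (Falling Leaves): author_id=NULL, no match -> kept with NULL
  - book 2 (The Glass Key): author_id=NULL, no match -> kept with NULL
  - book 3 (Hollow Hills): author_id=1 -> matches Lopez
  - book 4 (The Old House): author_id=2 -> matches Adams
All 4 rows appear; 2 have NULL author.

SQL:
SELECT a.title, b.name AS author
FROM books a
LEFT JOIN authors b ON a.author_id = b.id

Result:
title          | author
---------------+-------
Falling Leaves | NULL  
The Glass Key  | NULL  
Hollow Hills   | Lopez 
The Old House  | Adams 


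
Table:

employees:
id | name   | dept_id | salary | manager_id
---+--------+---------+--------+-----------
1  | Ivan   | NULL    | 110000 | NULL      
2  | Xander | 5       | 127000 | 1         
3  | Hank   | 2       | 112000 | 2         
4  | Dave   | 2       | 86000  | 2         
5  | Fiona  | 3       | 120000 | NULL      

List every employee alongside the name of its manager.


This is a self-join: employees is joined to a second copy of itself, matching each row's manager_id to another row's id. Use LEFT JOIN so rows with manager_id=NULL are kept.
  - employee 1 (Ivan): manager_id=NULL -> NULL
  - employee 2 (Xander): manager_id=1 -> Ivan
  - employee 3 (Hank): manager_id=2 -> Xander
  - employee 4 (Dave): manager_id=2 -> Xander
  - employee 5 (Fiona): manager_id=NULL -> NULL

SQL:
SELECT a.name AS item, b.name AS manager
FROM employees a
LEFT JOIN employees b ON a.manager_id = b.id

Result:
item   | manager
-------+--------
Ivan   | NULL   
Xander | Ivan   
Hank   | Xander 
Dave   | Xander 
Fiona  | NULL   


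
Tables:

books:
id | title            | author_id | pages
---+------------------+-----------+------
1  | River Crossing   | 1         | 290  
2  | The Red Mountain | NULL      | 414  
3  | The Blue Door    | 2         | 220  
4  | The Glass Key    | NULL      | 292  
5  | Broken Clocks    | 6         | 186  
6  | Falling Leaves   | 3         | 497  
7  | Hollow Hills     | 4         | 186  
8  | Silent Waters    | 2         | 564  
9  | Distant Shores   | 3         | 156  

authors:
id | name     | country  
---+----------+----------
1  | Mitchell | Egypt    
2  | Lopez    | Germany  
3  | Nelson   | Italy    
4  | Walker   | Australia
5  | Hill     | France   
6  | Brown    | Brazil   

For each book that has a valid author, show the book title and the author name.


INNER JOIN keeps only books rows whose author_id matches an id in authors. Walk through each book:
  - book 1 (River Crossing): author_id=1 -> matches Mitchell
  - book 2 (The Red Mountain): author_id=NULL, no match -> dropped
  - book 3 (The Blue Door): author_id=2 -> matches Lopez
  - book 4 (The Glass Key): author_id=NULL, no match -> dropped
  - book 5 (Broken Clocks): author_id=6 -> matches Brown
  - book 6 (Falling Leaves): author_id=3 -> matches Nelson
  - book 7 (Hollow Hills): author_id=4 -> matches Walker
  - book 8 (Silent Waters): author_id=2 -> matches Lopez
  - book 9 (Distant Shores): author_id=3 -> matches Nelson
So 2 of 9 rows are dropped.

SQL:
SELECT a.title, b.name AS author
FROM books a
INNER JOIN authors b ON a.author_id = b.id

Result:
title          | author  
---------------+---------
River Crossing | Mitchell
The Blue Door  | Lopez   
Broken Clocks  | Brown   
Falling Leaves | Nelson  
Hollow Hills   | Walker  
Silent Waters  | Lopez   
Distant Shores | Nelson  


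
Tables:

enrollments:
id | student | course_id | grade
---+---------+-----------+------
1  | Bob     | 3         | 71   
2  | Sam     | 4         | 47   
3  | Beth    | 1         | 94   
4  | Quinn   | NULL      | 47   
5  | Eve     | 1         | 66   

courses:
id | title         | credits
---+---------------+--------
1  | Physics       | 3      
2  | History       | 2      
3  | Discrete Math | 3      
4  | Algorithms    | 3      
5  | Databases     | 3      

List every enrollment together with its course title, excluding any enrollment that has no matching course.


INNER JOIN keeps only enrollments rows whose course_id matches an id in courses. Walk through each enrollment:
  - enrollment 1 (Bob): course_id=3 -> matches Discrete Math
  - enrollment 2 (Sam): course_id=4 -> matches Algorithms
  - enrollment 3 (Beth): course_id=1 -> matches Physics
  - enrollment 4 (Quinn): course_id=NULL, no match -> dropped
  - enrollment 5 (Eve): course_id=1 -> matches Physics
So 1 of 5 rows is dropped.

SQL:
SELECT a.student, b.title AS course
FROM enrollments a
INNER JOIN courses b ON a.course_id = b.id

Result:
student | course       
--------+--------------
Bob     | Discrete Math
Sam     | Algorithms   
Beth    | Physics      
Eve     | Physics      


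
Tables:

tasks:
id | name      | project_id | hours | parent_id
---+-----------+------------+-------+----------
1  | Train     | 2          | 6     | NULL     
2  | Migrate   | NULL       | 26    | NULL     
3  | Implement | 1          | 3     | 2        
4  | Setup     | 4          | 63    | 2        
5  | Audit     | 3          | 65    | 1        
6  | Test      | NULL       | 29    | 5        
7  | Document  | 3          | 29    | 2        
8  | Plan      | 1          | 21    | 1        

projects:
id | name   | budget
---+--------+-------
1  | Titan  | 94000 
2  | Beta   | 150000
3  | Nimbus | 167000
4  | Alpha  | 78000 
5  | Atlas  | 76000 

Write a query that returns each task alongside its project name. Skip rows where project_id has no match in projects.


INNER JOIN keeps only tasks rows whose project_id matches an id in projects. Walk through each task:
  - task 1 (Train): project_id=2 -> matches Beta
  - task 2 (Migrate): project_id=NULL, no match -> dropped
  - task 3 (Implement): project_id=1 -> matches Titan
  - task 4 (Setup): project_id=4 -> matches Alpha
  - task 5 (Audit): project_id=3 -> matches Nimbus
  - task 6 (Test): project_id=NULL, no match -> dropped
  - task 7 (Document): project_id=3 -> matches Nimbus
  - task 8 (Plan): project_id=1 -> matches Titan
So 2 of 8 rows are dropped.

SQL:
SELECT a.name, b.name AS project
FROM tasks a
INNER JOIN projects b ON a.project_id = b.id

Result:
name      | project
----------+--------
Train     | Beta   
Implement | Titan  
Setup     | Alpha  
Audit     | Nimbus 
Document  | Nimbus 
Plan      | Titan  


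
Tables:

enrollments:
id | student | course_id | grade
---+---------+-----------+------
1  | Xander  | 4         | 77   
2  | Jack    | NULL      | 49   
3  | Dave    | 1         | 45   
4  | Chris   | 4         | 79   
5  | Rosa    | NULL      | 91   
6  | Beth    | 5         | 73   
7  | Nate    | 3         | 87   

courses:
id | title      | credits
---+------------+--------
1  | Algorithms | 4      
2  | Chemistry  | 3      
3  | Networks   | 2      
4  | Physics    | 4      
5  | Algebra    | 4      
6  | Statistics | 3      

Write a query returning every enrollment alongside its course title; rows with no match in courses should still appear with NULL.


LEFT JOIN keeps every row from enrollments (the left table); where course_id has no match in courses, the course columns become NULL. Walk through each enrollment:
  - enrollment 1 (Xander): course_id=4 -> matches Physics
  - enrollment 2 (Jack): course_id=NULL, no match -> kept with NULL
  - enrollment 3 (Dave): course_id=1 -> matches Algorithms
  - enrollment 4 (Chris): course_id=4 -> matches Physics
  - enrollment 5 (Rosa): course_id=NULL, no match -> kept with NULL
  - enrollment 6 (Beth): course_id=5 -> matches Algebra
  - enrollment 7 (Nate): course_id=3 -> matches Networks
All 7 rows appear; 2 have NULL course.

SQL:
SELECT a.student, b.title AS course
FROM enrollments a
LEFT JOIN courses b ON a.course_id = b.id

Result:
student | course    
--------+-----------
Xander  | Physics   
Jack    | NULL      
Dave    | Algorithms
Chris   | Physics   
Rosa    | NULL      
Beth    | Algebra   
Nate    | Networks  


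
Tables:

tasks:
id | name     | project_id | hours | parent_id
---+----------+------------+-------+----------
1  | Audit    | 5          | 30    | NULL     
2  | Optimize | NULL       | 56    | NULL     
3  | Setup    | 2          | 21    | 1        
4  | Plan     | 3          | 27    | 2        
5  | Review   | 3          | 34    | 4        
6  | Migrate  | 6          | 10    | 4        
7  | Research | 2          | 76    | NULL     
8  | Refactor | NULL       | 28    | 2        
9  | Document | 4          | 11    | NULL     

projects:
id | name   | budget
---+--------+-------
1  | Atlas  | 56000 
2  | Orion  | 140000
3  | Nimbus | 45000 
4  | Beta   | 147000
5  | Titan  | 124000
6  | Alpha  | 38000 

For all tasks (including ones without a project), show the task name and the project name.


LEFT JOIN keeps every row from tasks (the left table); where project_id has no match in projects, the project columns become NULL. Walk through each task:
  - task 1 (Audit): project_id=5 -> matches Titan
  - task 2 (Optimize): project_id=NULL, no match -> kept with NULL
  - task 3 (Setup): project_id=2 -> matches Orion
  - task 4 (Plan): project_id=3 -> matches Nimbus
  - task 5 (Review): project_id=3 -> matches Nimbus
  - task 6 (Migrate): project_id=6 -> matches Alpha
  - task 7 (Research): project_id=2 -> matches Orion
  - task 8 (Refactor): project_id=NULL, no match -> kept with NULL
  - task 9 (Document): project_id=4 -> matches Beta
All 9 rows appear; 2 have NULL project.

SQL:
SELECT a.name, b.name AS project
FROM tasks a
LEFT JOIN projects b ON a.project_id = b.id

Result:
name     | project
---------+--------
Audit    | Titan  
Optimize | NULL   
Setup    | Orion  
Plan     | Nimbus 
Review   | Nimbus 
Migrate  | Alpha  
Research | Orion  
Refactor | NULL   
Document | Beta   


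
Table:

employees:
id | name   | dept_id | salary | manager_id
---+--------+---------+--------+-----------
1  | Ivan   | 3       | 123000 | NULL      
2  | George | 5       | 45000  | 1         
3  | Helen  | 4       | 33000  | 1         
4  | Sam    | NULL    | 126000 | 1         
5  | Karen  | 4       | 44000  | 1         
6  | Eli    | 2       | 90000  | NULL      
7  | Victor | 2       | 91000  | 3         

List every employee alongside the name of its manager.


This is a self-join: employees is joined to a second copy of itself, matching each row's manager_id to another row's id. Use LEFT JOIN so rows with manager_id=NULL are kept.
  - employee 1 (Ivan): manager_id=NULL -> NULL
  - employee 2 (George): manager_id=1 -> Ivan
  - employee 3 (Helen): manager_id=1 -> Ivan
  - employee 4 (Sam): manager_id=1 -> Ivan
  - employee 5 (Karen): manager_id=1 -> Ivan
  - employee 6 (Eli): manager_id=NULL -> NULL
  - employee 7 (Victor): manager_id=3 -> Helen

SQL:
SELECT a.name AS item, b.name AS manager
FROM employees a
LEFT JOIN employees b ON a.manager_id = b.id

Result:
item   | manager
-------+--------
Ivan   | NULL   
George | Ivan   
Helen  | Ivan   
Sam    | Ivan   
Karen  | Ivan   
Eli    | NULL   
Victor | Helen  


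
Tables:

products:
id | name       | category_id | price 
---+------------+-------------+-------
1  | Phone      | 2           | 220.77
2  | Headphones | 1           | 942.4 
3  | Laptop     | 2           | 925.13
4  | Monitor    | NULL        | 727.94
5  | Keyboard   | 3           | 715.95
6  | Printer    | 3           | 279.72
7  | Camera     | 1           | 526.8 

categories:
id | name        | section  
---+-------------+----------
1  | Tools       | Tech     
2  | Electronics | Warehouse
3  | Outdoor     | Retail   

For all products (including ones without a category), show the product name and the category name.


LEFT JOIN keeps every row from products (the left table); where category_id has no match in categories, the category columns become NULL. Walk through each product:
  - product 1 (Phone): category_id=2 -> matches Electronics
  - product 2 (Headphones): category_id=1 -> matches Tools
  - product 3 (Laptop): category_id=2 -> matches Electronics
  - product 4 (Monitor): category_id=NULL, no match -> kept with NULL
  - product 5 (Keyboard): category_id=3 -> matches Outdoor
  - product 6 (Printer): category_id=3 -> matches Outdoor
  - product 7 (Camera): category_id=1 -> matches Tools
All 7 rows appear; 1 has NULL category.

SQL:
SELECT a.name, b.name AS category
FROM products a
LEFT JOIN categories b ON a.category_id = b.id

Result:
name       | category   
-----------+------------
Phone      | Electronics
Headphones | Tools      
Laptop     | Electronics
Monitor    | NULL       
Keyboard   | Outdoor    
Printer    | Outdoor    
Camera     | Tools      


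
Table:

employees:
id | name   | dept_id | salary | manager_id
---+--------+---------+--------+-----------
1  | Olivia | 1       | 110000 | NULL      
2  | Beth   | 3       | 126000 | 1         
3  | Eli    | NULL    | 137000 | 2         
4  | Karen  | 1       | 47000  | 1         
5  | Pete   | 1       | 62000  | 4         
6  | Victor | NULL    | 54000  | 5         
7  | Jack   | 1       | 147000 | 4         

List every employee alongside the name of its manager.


This is a self-join: employees is joined to a second copy of itself, matching each row's manager_id to another row's id. Use LEFT JOIN so rows with manager_id=NULL are kept.
  - employee 1 (Olivia): manager_id=NULL -> NULL
  - employee 2 (Beth): manager_id=1 -> Olivia
  - employee 3 (Eli): manager_id=2 -> Beth
  - employee 4 (Karen): manager_id=1 -> Olivia
  - employee 5 (Pete): manager_id=4 -> Karen
  - employee 6 (Victor): manager_id=5 -> Pete
  - employee 7 (Jack): manager_id=4 -> Karen

SQL:
SELECT a.name AS item, b.name AS manager
FROM employees a
LEFT JOIN employees b ON a.manager_id = b.id

Result:
item   | manager
-------+--------
Olivia | NULL   
Beth   | Olivia 
Eli    | Beth   
Karen  | Olivia 
Pete   | Karen  
Victor | Pete   
Jack   | Karen  


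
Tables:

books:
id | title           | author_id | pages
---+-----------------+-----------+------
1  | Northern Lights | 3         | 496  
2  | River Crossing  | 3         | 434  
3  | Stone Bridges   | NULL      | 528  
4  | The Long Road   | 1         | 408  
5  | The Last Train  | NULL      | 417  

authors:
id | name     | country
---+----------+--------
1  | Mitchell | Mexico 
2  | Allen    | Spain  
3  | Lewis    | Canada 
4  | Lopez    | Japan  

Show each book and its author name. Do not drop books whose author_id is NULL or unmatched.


LEFT JOIN keeps every row from books (the left table); where author_id has no match in authors, the author columns become NULL. Walk through each book:
  - book 1 (Northern Lights): author_id=3 -> matches Lewis
  - book 2 (River Crossing): author_id=3 -> matches Lewis
  - book 3 (Stone Bridges): author_id=NULL, no match -> kept with NULL
  - book 4 (The Long Road): author_id=1 -> matches Mitchell
  - book 5 (The Last Train): author_id=NULL, no match -> kept with NULL
All 5 rows appear; 2 have NULL author.

SQL:
SELECT a.title, b.name AS author
FROM books a
LEFT JOIN authors b ON a.author_id = b.id

Result:
title           | author  
----------------+---------
Northern Lights | Lewis   
River Crossing  | Lewis   
Stone Bridges   | NULL    
The Long Road   | Mitchell
The Last Train  | NULL    


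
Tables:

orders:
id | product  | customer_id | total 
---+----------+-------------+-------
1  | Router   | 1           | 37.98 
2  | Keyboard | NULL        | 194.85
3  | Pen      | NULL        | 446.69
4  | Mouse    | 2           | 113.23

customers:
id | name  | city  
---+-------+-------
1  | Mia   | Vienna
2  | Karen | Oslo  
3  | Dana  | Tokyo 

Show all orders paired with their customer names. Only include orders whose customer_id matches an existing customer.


INNER JOIN keeps only orders rows whose customer_id matches an id in customers. Walk through each order:
  - order 1 (Router): customer_id=1 -> matches Mia
  - order 2 (Keyboard): customer_id=NULL, no match -> dropped
  - order 3 (Pen): customer_id=NULL, no match -> dropped
  - order 4 (Mouse): customer_id=2 -> matches Karen
So 2 of 4 rows are dropped.

SQL:
SELECT a.product, b.name AS customer
FROM orders a
INNER JOIN customers b ON a.customer_id = b.id

Result:
product | customer
--------+---------
Router  | Mia     
Mouse   | Karen   


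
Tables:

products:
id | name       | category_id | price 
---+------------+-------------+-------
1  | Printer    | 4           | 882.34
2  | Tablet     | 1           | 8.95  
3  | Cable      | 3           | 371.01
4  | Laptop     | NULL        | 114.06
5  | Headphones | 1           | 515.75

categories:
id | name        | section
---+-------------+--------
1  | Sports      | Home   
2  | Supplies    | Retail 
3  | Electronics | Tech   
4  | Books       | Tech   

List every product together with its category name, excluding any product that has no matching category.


INNER JOIN keeps only products rows whose category_id matches an id in categories. Walk through each product:
  - product 1 (Printer): category_id=4 -> matches Books
  - product 2 (Tablet): category_id=1 -> matches Sports
  - product 3 (Cable): category_id=3 -> matches Electronics
  - product 4 (Laptop): category_id=NULL, no match -> dropped
  - product 5 (Headphones): category_id=1 -> matches Sports
So 1 of 5 rows is dropped.

SQL:
SELECT a.name, b.name AS category
FROM products a
INNER JOIN categories b ON a.category_id = b.id

Result:
name       | category   
-----------+------------
Printer    | Books      
Tablet     | Sports     
Cable      | Electronics
Headphones | Sports     


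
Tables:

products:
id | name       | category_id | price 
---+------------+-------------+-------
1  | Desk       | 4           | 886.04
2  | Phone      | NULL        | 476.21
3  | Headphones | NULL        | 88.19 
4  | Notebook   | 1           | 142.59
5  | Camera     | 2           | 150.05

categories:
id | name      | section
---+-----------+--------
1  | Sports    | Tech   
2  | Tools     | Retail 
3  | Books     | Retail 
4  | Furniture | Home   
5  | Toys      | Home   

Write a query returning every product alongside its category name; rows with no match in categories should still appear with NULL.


LEFT JOIN keeps every row from products (the left table); where category_id has no match in categories, the category columns become NULL. Walk through each product:
  - product 1 (Desk): category_id=4 -> matches Furniture
  - product 2 (Phone): category_id=NULL, no match -> kept with NULL
  - product 3 (Headphones): category_id=NULL, no match -> kept with NULL
  - product 4 (Notebook): category_id=1 -> matches Sports
  - product 5 (Camera): category_id=2 -> matches Tools
All 5 rows appear; 2 have NULL category.

SQL:
SELECT a.name, b.name AS category
FROM products a
LEFT JOIN categories b ON a.category_id = b.id

Result:
name       | category 
-----------+----------
Desk       | Furniture
Phone      | NULL     
Headphones | NULL     
Notebook   | Sports   
Camera     | Tools    


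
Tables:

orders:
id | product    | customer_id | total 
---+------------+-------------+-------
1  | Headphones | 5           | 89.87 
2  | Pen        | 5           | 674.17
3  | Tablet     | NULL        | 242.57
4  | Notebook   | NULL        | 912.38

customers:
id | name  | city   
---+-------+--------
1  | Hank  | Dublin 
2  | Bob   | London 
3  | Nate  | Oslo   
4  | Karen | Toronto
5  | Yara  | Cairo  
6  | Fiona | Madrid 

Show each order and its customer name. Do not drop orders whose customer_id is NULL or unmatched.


LEFT JOIN keeps every row from orders (the left table); where customer_id has no match in customers, the customer columns become NULL. Walk through each order:
  - order 1 (Headphones): customer_id=5 -> matches Yara
  - order 2 (Pen): customer_id=5 -> matches Yara
  - order 3 (Tablet): customer_id=NULL, no match -> kept with NULL
  - order 4 (Notebook): customer_id=NULL, no match -> kept with NULL
All 4 rows appear; 2 have NULL customer.

SQL:
SELECT a.product, b.name AS customer
FROM orders a
LEFT JOIN customers b ON a.customer_id = b.id

Result:
product    | customer
-----------+---------
Headphones | Yara    
Pen        | Yara    
Tablet     | NULL    
Notebook   | NULL    


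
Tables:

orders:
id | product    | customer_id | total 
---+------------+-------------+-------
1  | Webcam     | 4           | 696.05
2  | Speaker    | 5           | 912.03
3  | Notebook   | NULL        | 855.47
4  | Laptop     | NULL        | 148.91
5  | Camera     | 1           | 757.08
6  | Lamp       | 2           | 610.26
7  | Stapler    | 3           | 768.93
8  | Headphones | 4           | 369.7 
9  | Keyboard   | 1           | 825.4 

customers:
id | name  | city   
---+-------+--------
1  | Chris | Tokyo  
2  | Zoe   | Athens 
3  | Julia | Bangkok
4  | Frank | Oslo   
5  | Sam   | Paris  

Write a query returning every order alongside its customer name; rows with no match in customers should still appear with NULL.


LEFT JOIN keeps every row from orders (the left table); where customer_id has no match in customers, the customer columns become NULL. Walk through each order:
  - order 1 (Webcam): customer_id=4 -> matches Frank
  - order 2 (Speaker): customer_id=5 -> matches Sam
  - order 3 (Notebook): customer_id=NULL, no match -> kept with NULL
  - order 4 (Laptop): customer_id=NULL, no match -> kept with NULL
  - order 5 (Camera): customer_id=1 -> matches Chris
  - order 6 (Lamp): customer_id=2 -> matches Zoe
  - order 7 (Stapler): customer_id=3 -> matches Julia
  - order 8 (Headphones): customer_id=4 -> matches Frank
  - order 9 (Keyboard): customer_id=1 -> matches Chris
All 9 rows appear; 2 have NULL customer.

SQL:
SELECT a.product, b.name AS customer
FROM orders a
LEFT JOIN customers b ON a.customer_id = b.id

Result:
product    | customer
-----------+---------
Webcam     | Frank   
Speaker    | Sam     
Notebook   | NULL    
Laptop     | NULL    
Camera     | Chris   
Lamp       | Zoe     
Stapler    | Julia   
Headphones | Frank   
Keyboard   | Chris   


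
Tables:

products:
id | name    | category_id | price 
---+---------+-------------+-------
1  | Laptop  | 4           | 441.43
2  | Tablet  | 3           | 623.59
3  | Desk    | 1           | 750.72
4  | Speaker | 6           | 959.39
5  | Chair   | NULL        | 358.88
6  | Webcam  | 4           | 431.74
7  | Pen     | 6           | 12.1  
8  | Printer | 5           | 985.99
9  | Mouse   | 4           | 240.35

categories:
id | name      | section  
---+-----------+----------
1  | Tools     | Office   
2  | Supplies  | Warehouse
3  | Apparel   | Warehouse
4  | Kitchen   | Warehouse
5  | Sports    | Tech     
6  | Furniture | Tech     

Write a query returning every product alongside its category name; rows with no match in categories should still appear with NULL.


LEFT JOIN keeps every row from products (the left table); where category_id has no match in categories, the category columns become NULL. Walk through each product:
  - product 1 (Laptop): category_id=4 -> matches Kitchen
  - product 2 (Tablet): category_id=3 -> matches Apparel
  - product 3 (Desk): category_id=1 -> matches Tools
  - product 4 (Speaker): category_id=6 -> matches Furniture
  - product 5 (Chair): category_id=NULL, no match -> kept with NULL
  - product 6 (Webcam): category_id=4 -> matches Kitchen
  - product 7 (Pen): category_id=6 -> matches Furniture
  - product 8 (Printer): category_id=5 -> matches Sports
  - product 9 (Mouse): category_id=4 -> matches Kitchen
All 9 rows appear; 1 has NULL category.

SQL:
SELECT a.name, b.name AS category
FROM products a
LEFT JOIN categories b ON a.category_id = b.id

Result:
name    | category 
--------+----------
Laptop  | Kitchen  
Tablet  | Apparel  
Desk    | Tools    
Speaker | Furniture
Chair   | NULL     
Webcam  | Kitchen  
Pen     | Furniture
Printer | Sports   
Mouse   | Kitchen  


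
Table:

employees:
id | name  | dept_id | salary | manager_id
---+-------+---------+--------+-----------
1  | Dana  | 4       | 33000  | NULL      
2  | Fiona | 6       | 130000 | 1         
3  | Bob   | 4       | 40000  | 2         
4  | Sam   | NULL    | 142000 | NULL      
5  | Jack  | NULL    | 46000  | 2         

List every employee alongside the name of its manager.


This is a self-join: employees is joined to a second copy of itself, matching each row's manager_id to another row's id. Use LEFT JOIN so rows with manager_id=NULL are kept.
  - employee 1 (Dana): manager_id=NULL -> NULL
  - employee 2 (Fiona): manager_id=1 -> Dana
  - employee 3 (Bob): manager_id=2 -> Fiona
  - employee 4 (Sam): manager_id=NULL -> NULL
  - employee 5 (Jack): manager_id=2 -> Fiona

SQL:
SELECT a.name AS item, b.name AS manager
FROM employees a
LEFT JOIN employees b ON a.manager_id = b.id

Result:
item  | manager
------+--------
Dana  | NULL   
Fiona | Dana   
Bob   | Fiona  
Sam   | NULL   
Jack  | Fiona  


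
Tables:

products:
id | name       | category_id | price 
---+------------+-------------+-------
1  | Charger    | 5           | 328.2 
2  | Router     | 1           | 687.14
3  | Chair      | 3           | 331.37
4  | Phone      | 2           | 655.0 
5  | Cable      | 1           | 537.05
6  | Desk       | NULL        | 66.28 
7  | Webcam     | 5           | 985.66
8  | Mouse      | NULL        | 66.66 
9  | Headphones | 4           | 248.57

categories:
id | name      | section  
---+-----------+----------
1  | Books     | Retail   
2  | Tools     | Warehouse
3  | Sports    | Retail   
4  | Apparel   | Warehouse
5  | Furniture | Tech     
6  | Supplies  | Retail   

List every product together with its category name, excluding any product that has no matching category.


INNER JOIN keeps only products rows whose category_id matches an id in categories. Walk through each product:
  - product 1 (Charger): category_id=5 -> matches Furniture
  - product 2 (Router): category_id=1 -> matches Books
  - product 3 (Chair): category_id=3 -> matches Sports
  - product 4 (Phone): category_id=2 -> matches Tools
  - product 5 (Cable): category_id=1 -> matches Books
  - product 6 (Desk): category_id=NULL, no match -> dropped
  - product 7 (Webcam): category_id=5 -> matches Furniture
  - product 8 (Mouse): category_id=NULL, no match -> dropped
  - product 9 (Headphones): category_id=4 -> matches Apparel
So 2 of 9 rows are dropped.

SQL:
SELECT a.name, b.name AS category
FROM products a
INNER JOIN categories b ON a.category_id = b.id

Result:
name       | category 
-----------+----------
Charger    | Furniture
Router     | Books    
Chair      | Sports   
Phone      | Tools    
Cable      | Books    
Webcam     | Furniture
Headphones | Apparel  


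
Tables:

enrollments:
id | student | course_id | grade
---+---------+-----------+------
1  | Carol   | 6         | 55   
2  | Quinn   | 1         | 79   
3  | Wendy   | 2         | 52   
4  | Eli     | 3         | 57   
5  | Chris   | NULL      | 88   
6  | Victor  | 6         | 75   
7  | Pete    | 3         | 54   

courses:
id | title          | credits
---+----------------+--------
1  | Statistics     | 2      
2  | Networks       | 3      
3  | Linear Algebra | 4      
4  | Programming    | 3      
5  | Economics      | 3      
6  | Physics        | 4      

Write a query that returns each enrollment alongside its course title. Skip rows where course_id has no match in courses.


INNER JOIN keeps only enrollments rows whose course_id matches an id in courses. Walk through each enrollment:
  - enrollment 1 (Carol): course_id=6 -> matches Physics
  - enrollment 2 (Quinn): course_id=1 -> matches Statistics
  - enrollment 3 (Wendy): course_id=2 -> matches Networks
  - enrollment 4 (Eli): course_id=3 -> matches Linear Algebra
  - enrollment 5 (Chris): course_id=NULL, no match -> dropped
  - enrollment 6 (Victor): course_id=6 -> matches Physics
  - enrollment 7 (Pete): course_id=3 -> matches Linear Algebra
So 1 of 7 rows is dropped.

SQL:
SELECT a.student, b.title AS course
FROM enrollments a
INNER JOIN courses b ON a.course_id = b.id

Result:
student | course        
--------+---------------
Carol   | Physics       
Quinn   | Statistics    
Wendy   | Networks      
Eli     | Linear Algebra
Victor  | Physics       
Pete    | Linear Algebra


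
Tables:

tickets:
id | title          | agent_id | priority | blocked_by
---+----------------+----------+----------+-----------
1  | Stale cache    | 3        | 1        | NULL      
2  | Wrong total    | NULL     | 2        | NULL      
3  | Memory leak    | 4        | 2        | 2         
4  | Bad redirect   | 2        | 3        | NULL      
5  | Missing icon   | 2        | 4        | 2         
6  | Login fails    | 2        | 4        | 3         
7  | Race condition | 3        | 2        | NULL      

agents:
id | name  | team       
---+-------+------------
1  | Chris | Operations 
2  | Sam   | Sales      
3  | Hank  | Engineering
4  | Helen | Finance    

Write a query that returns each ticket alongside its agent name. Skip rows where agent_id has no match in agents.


INNER JOIN keeps only tickets rows whose agent_id matches an id in agents. Walk through each ticket:
  - ticket 1 (Stale cache): agent_id=3 -> matches Hank
  - ticket 2 (Wrong total): agent_id=NULL, no match -> dropped
  - ticket 3 (Memory leak): agent_id=4 -> matches Helen
  - ticket 4 (Bad redirect): agent_id=2 -> matches Sam
  - ticket 5 (Missing icon): agent_id=2 -> matches Sam
  - ticket 6 (Login fails): agent_id=2 -> matches Sam
  - ticket 7 (Race condition): agent_id=3 -> matches Hank
So 1 of 7 rows is dropped.

SQL:
SELECT a.title, b.name AS agent
FROM tickets a
INNER JOIN agents b ON a.agent_id = b.id

Result:
title          | agent
---------------+------
Stale cache    | Hank 
Memory leak    | Helen
Bad redirect   | Sam  
Missing icon   | Sam  
Login fails    | Sam  
Race condition | Hank 


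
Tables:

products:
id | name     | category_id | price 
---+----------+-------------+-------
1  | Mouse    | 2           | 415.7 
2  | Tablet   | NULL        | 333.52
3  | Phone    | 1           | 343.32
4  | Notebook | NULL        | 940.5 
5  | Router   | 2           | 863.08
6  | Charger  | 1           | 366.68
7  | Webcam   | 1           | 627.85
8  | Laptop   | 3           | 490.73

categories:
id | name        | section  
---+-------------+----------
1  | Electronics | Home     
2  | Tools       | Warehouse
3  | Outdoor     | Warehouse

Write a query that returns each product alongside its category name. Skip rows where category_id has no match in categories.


INNER JOIN keeps only products rows whose category_id matches an id in categories. Walk through each product:
  - product 1 (Mouse): category_id=2 -> matches Tools
  - product 2 (Tablet): category_id=NULL, no match -> dropped
  - product 3 (Phone): category_id=1 -> matches Electronics
  - product 4 (Notebook): category_id=NULL, no match -> dropped
  - product 5 (Router): category_id=2 -> matches Tools
  - product 6 (Charger): category_id=1 -> matches Electronics
  - product 7 (Webcam): category_id=1 -> matches Electronics
  - product 8 (Laptop): category_id=3 -> matches Outdoor
So 2 of 8 rows are dropped.

SQL:
SELECT a.name, b.name AS category
FROM products a
INNER JOIN categories b ON a.category_id = b.id

Result:
name    | category   
--------+------------
Mouse   | Tools      
Phone   | Electronics
Router  | Tools      
Charger | Electronics
Webcam  | Electronics
Laptop  | Outdoor    


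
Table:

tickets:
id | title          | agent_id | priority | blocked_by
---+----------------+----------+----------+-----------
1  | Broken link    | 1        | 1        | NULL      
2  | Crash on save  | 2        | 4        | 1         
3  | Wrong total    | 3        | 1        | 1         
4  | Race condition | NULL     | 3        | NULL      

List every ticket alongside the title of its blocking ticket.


This is a self-join: tickets is joined to a second copy of itself, matching each row's blocked_by to another row's id. Use LEFT JOIN so rows with blocked_by=NULL are kept.
  - ticket 1 (Broken link): blocked_by=NULL -> NULL
  - ticket 2 (Crash on save): blocked_by=1 -> Broken link
  - ticket 3 (Wrong total): blocked_by=1 -> Broken link
  - ticket 4 (Race condition): blocked_by=NULL -> NULL

SQL:
SELECT a.title AS item, b.title AS blocked_by
FROM tickets a
LEFT JOIN tickets b ON a.blocked_by = b.id

Result:
item           | blocked_by 
---------------+------------
Broken link    | NULL       
Crash on save  | Broken link
Wrong total    | Broken link
Race condition | NULL       


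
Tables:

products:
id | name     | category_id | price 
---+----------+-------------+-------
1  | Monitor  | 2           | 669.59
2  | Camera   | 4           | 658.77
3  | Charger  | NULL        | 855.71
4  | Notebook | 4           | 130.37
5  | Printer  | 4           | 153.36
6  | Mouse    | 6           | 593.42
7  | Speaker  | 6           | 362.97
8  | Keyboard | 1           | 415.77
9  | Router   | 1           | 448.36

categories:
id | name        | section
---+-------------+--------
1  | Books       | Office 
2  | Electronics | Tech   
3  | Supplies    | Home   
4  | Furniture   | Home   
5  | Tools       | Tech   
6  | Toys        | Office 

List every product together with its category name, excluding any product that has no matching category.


INNER JOIN keeps only products rows whose category_id matches an id in categories. Walk through each product:
  - product 1 (Monitor): category_id=2 -> matches Electronics
  - product 2 (Camera): category_id=4 -> matches Furniture
  - product 3 (Charger): category_id=NULL, no match -> dropped
  - product 4 (Notebook): category_id=4 -> matches Furniture
  - product 5 (Printer): category_id=4 -> matches Furniture
  - product 6 (Mouse): category_id=6 -> matches Toys
  - product 7 (Speaker): category_id=6 -> matches Toys
  - product 8 (Keyboard): category_id=1 -> matches Books
  - product 9 (Router): category_id=1 -> matches Books
So 1 of 9 rows is dropped.

SQL:
SELECT a.name, b.name AS category
FROM products a
INNER JOIN categories b ON a.category_id = b.id

Result:
name     | category   
---------+------------
Monitor  | Electronics
Camera   | Furniture  
Notebook | Furniture  
Printer  | Furniture  
Mouse    | Toys       
Speaker  | Toys       
Keyboard | Books      
Router   | Books      


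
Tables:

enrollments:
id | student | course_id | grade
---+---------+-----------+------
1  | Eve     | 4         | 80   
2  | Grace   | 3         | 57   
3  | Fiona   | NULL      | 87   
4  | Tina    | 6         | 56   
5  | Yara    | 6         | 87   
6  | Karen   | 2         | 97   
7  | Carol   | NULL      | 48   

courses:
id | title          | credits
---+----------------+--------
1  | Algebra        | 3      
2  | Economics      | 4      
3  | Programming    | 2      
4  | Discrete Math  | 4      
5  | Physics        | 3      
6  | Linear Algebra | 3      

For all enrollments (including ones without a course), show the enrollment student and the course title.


LEFT JOIN keeps every row from enrollments (the left table); where course_id has no match in courses, the course columns become NULL. Walk through each enrollment:
  - enrollment 1 (Eve): course_id=4 -> matches Discrete Math
  - enrollment 2 (Grace): course_id=3 -> matches Programming
  - enrollment 3 (Fiona): course_id=NULL, no match -> kept with NULL
  - enrollment 4 (Tina): course_id=6 -> matches Linear Algebra
  - enrollment 5 (Yara): course_id=6 -> matches Linear Algebra
  - enrollment 6 (Karen): course_id=2 -> matches Economics
  - enrollment 7 (Carol): course_id=NULL, no match -> kept with NULL
All 7 rows appear; 2 have NULL course.

SQL:
SELECT a.student, b.title AS course
FROM enrollments a
LEFT JOIN courses b ON a.course_id = b.id

Result:
student | course        
--------+---------------
Eve     | Discrete Math 
Grace   | Programming   
Fiona   | NULL          
Tina    | Linear Algebra
Yara    | Linear Algebra
Karen   | Economics     
Carol   | NULL          


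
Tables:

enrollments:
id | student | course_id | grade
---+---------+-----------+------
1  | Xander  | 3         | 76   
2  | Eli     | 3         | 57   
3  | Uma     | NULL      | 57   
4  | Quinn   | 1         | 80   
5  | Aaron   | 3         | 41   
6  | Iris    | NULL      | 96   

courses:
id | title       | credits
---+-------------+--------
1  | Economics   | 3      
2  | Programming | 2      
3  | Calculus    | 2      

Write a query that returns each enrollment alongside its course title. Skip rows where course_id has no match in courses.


INNER JOIN keeps only enrollments rows whose course_id matches an id in courses. Walk through each enrollment:
  - enrollment 1 (Xander): course_id=3 -> matches Calculus
  - enrollment 2 (Eli): course_id=3 -> matches Calculus
  - enrollment 3 (Uma): course_id=NULL, no match -> dropped
  - enrollment 4 (Quinn): course_id=1 -> matches Economics
  - enrollment 5 (Aaron): course_id=3 -> matches Calculus
  - enrollment 6 (Iris): course_id=NULL, no match -> dropped
So 2 of 6 rows are dropped.

SQL:
SELECT a.student, b.title AS course
FROM enrollments a
INNER JOIN courses b ON a.course_id = b.id

Result:
student | course   
--------+----------
Xander  | Calculus 
Eli     | Calculus 
Quinn   | Economics
Aaron   | Calculus 


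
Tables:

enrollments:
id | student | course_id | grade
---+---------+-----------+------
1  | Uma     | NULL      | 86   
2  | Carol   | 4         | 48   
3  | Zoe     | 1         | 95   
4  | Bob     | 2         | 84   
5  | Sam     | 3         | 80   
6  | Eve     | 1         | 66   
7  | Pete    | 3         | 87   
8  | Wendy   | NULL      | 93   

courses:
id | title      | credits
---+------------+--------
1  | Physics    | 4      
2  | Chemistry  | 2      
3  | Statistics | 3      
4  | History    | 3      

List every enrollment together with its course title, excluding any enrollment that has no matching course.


INNER JOIN keeps only enrollments rows whose course_id matches an id in courses. Walk through each enrollment:
  - enrollment 1 (Uma): course_id=NULL, no match -> dropped
  - enrollment 2 (Carol): course_id=4 -> matches History
  - enrollment 3 (Zoe): course_id=1 -> matches Physics
  - enrollment 4 (Bob): course_id=2 -> matches Chemistry
  - enrollment 5 (Sam): course_id=3 -> matches Statistics
  - enrollment 6 (Eve): course_id=1 -> matches Physics
  - enrollment 7 (Pete): course_id=3 -> matches Statistics
  - enrollment 8 (Wendy): course_id=NULL, no match -> dropped
So 2 of 8 rows are dropped.

SQL:
SELECT a.student, b.title AS course
FROM enrollments a
INNER JOIN courses b ON a.course_id = b.id

Result:
student | course    
--------+-----------
Carol   | History   
Zoe     | Physics   
Bob     | Chemistry 
Sam     | Statistics
Eve     | Physics   
Pete    | Statistics


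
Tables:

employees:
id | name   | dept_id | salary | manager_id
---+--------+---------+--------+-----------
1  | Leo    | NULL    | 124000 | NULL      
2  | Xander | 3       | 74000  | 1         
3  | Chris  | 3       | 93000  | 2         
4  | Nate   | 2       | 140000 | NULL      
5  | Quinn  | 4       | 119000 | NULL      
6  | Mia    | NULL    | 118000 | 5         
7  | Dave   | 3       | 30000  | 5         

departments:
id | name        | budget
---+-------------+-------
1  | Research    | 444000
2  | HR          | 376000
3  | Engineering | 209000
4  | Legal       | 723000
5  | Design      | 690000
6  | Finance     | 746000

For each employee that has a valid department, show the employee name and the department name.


INNER JOIN keeps only employees rows whose dept_id matches an id in departments. Walk through each employee:
  - employee 1 (Leo): dept_id=NULL, no match -> dropped
  - employee 2 (Xander): dept_id=3 -> matches Engineering
  - employee 3 (Chris): dept_id=3 -> matches Engineering
  - employee 4 (Nate): dept_id=2 -> matches HR
  - employee 5 (Quinn): dept_id=4 -> matches Legal
  - employee 6 (Mia): dept_id=NULL, no match -> dropped
  - employee 7 (Dave): dept_id=3 -> matches Engineering
So 2 of 7 rows are dropped.

SQL:
SELECT a.name, b.name AS department
FROM employees a
INNER JOIN departments b ON a.dept_id = b.id

Result:
name   | department 
-------+------------
Xander | Engineering
Chris  | Engineering
Nate   | HR         
Quinn  | Legal      
Dave   | Engineering
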